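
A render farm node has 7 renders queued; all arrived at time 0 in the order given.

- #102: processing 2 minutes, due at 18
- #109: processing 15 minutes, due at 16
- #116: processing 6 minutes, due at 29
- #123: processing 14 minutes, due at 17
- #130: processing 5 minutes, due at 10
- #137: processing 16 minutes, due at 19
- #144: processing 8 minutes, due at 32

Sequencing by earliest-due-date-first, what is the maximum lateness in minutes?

34

EDD (increasing due date): #130 #109 #123 #102 #137 #116 #144.
#130: 0→5, due 10, lateness -5
#109: 5→20, due 16, lateness 4
#123: 20→34, due 17, lateness 17
#102: 34→36, due 18, lateness 18
#137: 36→52, due 19, lateness 33
#116: 52→58, due 29, lateness 29
#144: 58→66, due 32, lateness 34
Maximum = 34.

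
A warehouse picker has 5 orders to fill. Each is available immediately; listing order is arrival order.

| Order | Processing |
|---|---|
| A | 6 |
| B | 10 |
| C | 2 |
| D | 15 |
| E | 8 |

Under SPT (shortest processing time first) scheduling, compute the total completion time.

93

SPT (increasing processing time): C A E B D.
C: 0→2
A: 2→8
E: 8→16
B: 16→26
D: 26→41
Sum = 2+8+16+26+41 = 93.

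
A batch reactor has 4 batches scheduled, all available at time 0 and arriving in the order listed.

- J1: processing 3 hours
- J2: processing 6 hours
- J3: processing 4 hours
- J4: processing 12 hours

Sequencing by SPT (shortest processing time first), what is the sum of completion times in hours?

48

SPT (increasing processing time): J1 J3 J2 J4.
J1: 0→3
J3: 3→7
J2: 7→13
J4: 13→25
Sum = 3+7+13+25 = 48.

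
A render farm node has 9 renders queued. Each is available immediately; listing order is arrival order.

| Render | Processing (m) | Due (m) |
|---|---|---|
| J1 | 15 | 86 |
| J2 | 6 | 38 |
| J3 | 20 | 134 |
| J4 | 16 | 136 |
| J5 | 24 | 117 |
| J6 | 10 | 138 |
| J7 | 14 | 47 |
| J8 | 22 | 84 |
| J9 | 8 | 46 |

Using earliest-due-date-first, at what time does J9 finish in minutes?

EDD (increasing due date): J2 J9 J7 J8 J1 J5 J3 J4 J6.
J2: 0→6
J9: 6→14

14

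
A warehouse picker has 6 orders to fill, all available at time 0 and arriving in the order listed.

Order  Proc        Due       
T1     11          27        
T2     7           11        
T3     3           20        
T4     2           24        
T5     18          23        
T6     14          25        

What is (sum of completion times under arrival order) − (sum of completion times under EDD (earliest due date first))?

FIFO (arrival order): T1 T2 T3 T4 T5 T6.
T1: 0→11
T2: 11→18
T3: 18→21
T4: 21→23
T5: 23→41
T6: 41→55
Sum = 11+18+21+23+41+55 = 169.
EDD (increasing due date): T2 T3 T5 T4 T6 T1.
T2: 0→7
T3: 7→10
T5: 10→28
T4: 28→30
T6: 30→44
T1: 44→55
Sum = 7+10+28+30+44+55 = 174.
Difference = 169 − 174 = -5.

-5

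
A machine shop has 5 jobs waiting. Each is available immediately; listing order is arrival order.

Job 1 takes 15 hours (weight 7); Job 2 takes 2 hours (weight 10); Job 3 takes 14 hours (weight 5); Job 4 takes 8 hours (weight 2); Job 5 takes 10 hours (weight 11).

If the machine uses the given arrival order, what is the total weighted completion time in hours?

FIFO (arrival order): Job 1 Job 2 Job 3 Job 4 Job 5.
Job 1: finishes 15, weight 7, w·C = 105
Job 2: finishes 17, weight 10, w·C = 170
Job 3: finishes 31, weight 5, w·C = 155
Job 4: finishes 39, weight 2, w·C = 78
Job 5: finishes 49, weight 11, w·C = 539
Sum = 105+170+155+78+539 = 1047.

1047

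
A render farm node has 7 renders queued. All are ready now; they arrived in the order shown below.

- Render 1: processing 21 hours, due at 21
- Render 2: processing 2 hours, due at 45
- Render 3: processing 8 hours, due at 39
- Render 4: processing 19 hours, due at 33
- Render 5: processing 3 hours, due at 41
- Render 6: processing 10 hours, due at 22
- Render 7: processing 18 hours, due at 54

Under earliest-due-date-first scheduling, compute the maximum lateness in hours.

27

EDD (increasing due date): Render 1 Render 6 Render 4 Render 3 Render 5 Render 2 Render 7.
Render 1: 0→21, due 21, lateness 0
Render 6: 21→31, due 22, lateness 9
Render 4: 31→50, due 33, lateness 17
Render 3: 50→58, due 39, lateness 19
Render 5: 58→61, due 41, lateness 20
Render 2: 61→63, due 45, lateness 18
Render 7: 63→81, due 54, lateness 27
Maximum = 27.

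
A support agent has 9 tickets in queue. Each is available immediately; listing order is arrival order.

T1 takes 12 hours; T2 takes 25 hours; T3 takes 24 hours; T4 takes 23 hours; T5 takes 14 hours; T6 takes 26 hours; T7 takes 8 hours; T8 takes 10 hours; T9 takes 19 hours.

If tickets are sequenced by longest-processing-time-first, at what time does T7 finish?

161

LPT (decreasing processing time): T6 T2 T3 T4 T9 T5 T1 T8 T7.
T6: 0→26
T2: 26→51
T3: 51→75
T4: 75→98
T9: 98→117
T5: 117→131
T1: 131→143
T8: 143→153
T7: 153→161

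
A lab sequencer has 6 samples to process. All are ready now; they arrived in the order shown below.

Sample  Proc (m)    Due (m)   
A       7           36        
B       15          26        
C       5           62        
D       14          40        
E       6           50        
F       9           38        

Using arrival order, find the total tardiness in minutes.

19

FIFO (arrival order): A B C D E F.
A: 0→7, due 36, tardiness 0
B: 7→22, due 26, tardiness 0
C: 22→27, due 62, tardiness 0
D: 27→41, due 40, tardiness 1
E: 41→47, due 50, tardiness 0
F: 47→56, due 38, tardiness 18
Sum = 0+0+0+1+0+18 = 19.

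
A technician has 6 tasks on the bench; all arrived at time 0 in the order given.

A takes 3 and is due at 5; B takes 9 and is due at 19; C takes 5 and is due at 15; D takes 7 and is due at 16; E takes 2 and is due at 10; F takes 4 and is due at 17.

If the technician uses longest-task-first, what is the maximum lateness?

LPT (decreasing processing time): B D C F A E.
B: 0→9, due 19, lateness -10
D: 9→16, due 16, lateness 0
C: 16→21, due 15, lateness 6
F: 21→25, due 17, lateness 8
A: 25→28, due 5, lateness 23
E: 28→30, due 10, lateness 20
Maximum = 23.

23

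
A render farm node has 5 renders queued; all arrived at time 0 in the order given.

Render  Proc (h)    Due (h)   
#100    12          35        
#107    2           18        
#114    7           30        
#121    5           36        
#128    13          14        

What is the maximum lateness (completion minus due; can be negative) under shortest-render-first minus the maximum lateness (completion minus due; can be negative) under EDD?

SPT (increasing processing time): #107 #121 #114 #100 #128.
#107: 0→2, due 18, lateness -16
#121: 2→7, due 36, lateness -29
#114: 7→14, due 30, lateness -16
#100: 14→26, due 35, lateness -9
#128: 26→39, due 14, lateness 25
Maximum = 25.
EDD (increasing due date): #128 #107 #114 #100 #121.
#128: 0→13, due 14, lateness -1
#107: 13→15, due 18, lateness -3
#114: 15→22, due 30, lateness -8
#100: 22→34, due 35, lateness -1
#121: 34→39, due 36, lateness 3
Maximum = 3.
Difference = 25 − 3 = 22.

22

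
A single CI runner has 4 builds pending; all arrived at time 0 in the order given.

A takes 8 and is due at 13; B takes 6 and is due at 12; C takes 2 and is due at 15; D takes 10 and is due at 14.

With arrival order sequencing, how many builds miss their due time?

3

FIFO (arrival order): A B C D.
A: 0→8, due 13, tardiness 0
B: 8→14, due 12, tardiness 2
C: 14→16, due 15, tardiness 1
D: 16→26, due 14, tardiness 12
Late builds: 3.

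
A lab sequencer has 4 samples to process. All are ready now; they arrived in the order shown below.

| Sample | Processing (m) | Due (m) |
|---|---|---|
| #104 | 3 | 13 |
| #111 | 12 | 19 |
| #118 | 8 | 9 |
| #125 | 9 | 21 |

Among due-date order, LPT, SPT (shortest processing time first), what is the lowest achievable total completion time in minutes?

EDD (increasing due date): #118 #104 #111 #125.
#118: 0→8
#104: 8→11
#111: 11→23
#125: 23→32
Sum = 8+11+23+32 = 74.
LPT (decreasing processing time): #111 #125 #118 #104.
#111: 0→12
#125: 12→21
#118: 21→29
#104: 29→32
Sum = 12+21+29+32 = 94.
SPT (increasing processing time): #104 #118 #125 #111.
#104: 0→3
#118: 3→11
#125: 11→20
#111: 20→32
Sum = 3+11+20+32 = 66.
EDD 74, LPT 94, SPT 66 → minimum 66.

66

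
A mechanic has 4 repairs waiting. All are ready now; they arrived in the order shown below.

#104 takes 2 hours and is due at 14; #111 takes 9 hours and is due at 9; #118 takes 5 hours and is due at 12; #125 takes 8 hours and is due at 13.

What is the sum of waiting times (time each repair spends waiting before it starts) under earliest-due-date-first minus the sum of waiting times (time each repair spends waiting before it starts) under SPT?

EDD (increasing due date): #111 #118 #125 #104.
#111: waits 0, runs 0→9
#118: waits 9, runs 9→14
#125: waits 14, runs 14→22
#104: waits 22, runs 22→24
Sum = 0+9+14+22 = 45.
SPT (increasing processing time): #104 #118 #125 #111.
#104: waits 0, runs 0→2
#118: waits 2, runs 2→7
#125: waits 7, runs 7→15
#111: waits 15, runs 15→24
Sum = 0+2+7+15 = 24.
Difference = 45 − 24 = 21.

21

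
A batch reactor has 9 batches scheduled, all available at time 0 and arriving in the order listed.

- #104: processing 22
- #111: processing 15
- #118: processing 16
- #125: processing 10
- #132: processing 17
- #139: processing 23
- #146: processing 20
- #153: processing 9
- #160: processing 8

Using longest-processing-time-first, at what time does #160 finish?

LPT (decreasing processing time): #139 #104 #146 #132 #118 #111 #125 #153 #160.
#139: 0→23
#104: 23→45
#146: 45→65
#132: 65→82
#118: 82→98
#111: 98→113
#125: 113→123
#153: 123→132
#160: 132→140

140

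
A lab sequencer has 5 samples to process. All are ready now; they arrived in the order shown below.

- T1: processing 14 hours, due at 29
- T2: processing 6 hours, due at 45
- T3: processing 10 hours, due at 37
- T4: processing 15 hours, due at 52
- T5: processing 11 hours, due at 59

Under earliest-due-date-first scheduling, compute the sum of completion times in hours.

169

EDD (increasing due date): T1 T3 T2 T4 T5.
T1: 0→14
T3: 14→24
T2: 24→30
T4: 30→45
T5: 45→56
Sum = 14+24+30+45+56 = 169.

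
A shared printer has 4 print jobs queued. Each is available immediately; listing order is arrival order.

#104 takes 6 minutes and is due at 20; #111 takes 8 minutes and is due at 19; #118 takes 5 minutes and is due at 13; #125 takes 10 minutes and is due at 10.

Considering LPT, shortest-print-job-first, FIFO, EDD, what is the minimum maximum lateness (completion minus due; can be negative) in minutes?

9

LPT (decreasing processing time): #125 #111 #104 #118.
#125: 0→10, due 10, lateness 0
#111: 10→18, due 19, lateness -1
#104: 18→24, due 20, lateness 4
#118: 24→29, due 13, lateness 16
Maximum = 16.
SPT (increasing processing time): #118 #104 #111 #125.
#118: 0→5, due 13, lateness -8
#104: 5→11, due 20, lateness -9
#111: 11→19, due 19, lateness 0
#125: 19→29, due 10, lateness 19
Maximum = 19.
FIFO (arrival order): #104 #111 #118 #125.
#104: 0→6, due 20, lateness -14
#111: 6→14, due 19, lateness -5
#118: 14→19, due 13, lateness 6
#125: 19→29, due 10, lateness 19
Maximum = 19.
EDD (increasing due date): #125 #118 #111 #104.
#125: 0→10, due 10, lateness 0
#118: 10→15, due 13, lateness 2
#111: 15→23, due 19, lateness 4
#104: 23→29, due 20, lateness 9
Maximum = 9.
LPT 16, SPT 19, FIFO 19, EDD 9 → minimum 9.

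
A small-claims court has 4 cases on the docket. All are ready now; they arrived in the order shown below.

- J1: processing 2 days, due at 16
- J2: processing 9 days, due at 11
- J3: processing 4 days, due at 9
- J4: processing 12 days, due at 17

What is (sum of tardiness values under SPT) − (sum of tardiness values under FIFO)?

SPT (increasing processing time): J1 J3 J2 J4.
J1: 0→2, due 16, tardiness 0
J3: 2→6, due 9, tardiness 0
J2: 6→15, due 11, tardiness 4
J4: 15→27, due 17, tardiness 10
Sum = 0+0+4+10 = 14.
FIFO (arrival order): J1 J2 J3 J4.
J1: 0→2, due 16, tardiness 0
J2: 2→11, due 11, tardiness 0
J3: 11→15, due 9, tardiness 6
J4: 15→27, due 17, tardiness 10
Sum = 0+0+6+10 = 16.
Difference = 14 − 16 = -2.

-2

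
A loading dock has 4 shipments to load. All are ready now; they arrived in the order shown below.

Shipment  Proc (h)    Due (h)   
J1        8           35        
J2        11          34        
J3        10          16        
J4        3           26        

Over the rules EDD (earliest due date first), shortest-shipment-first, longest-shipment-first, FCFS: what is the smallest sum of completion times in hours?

EDD (increasing due date): J3 J4 J2 J1.
J3: 0→10
J4: 10→13
J2: 13→24
J1: 24→32
Sum = 10+13+24+32 = 79.
SPT (increasing processing time): J4 J1 J3 J2.
J4: 0→3
J1: 3→11
J3: 11→21
J2: 21→32
Sum = 3+11+21+32 = 67.
LPT (decreasing processing time): J2 J3 J1 J4.
J2: 0→11
J3: 11→21
J1: 21→29
J4: 29→32
Sum = 11+21+29+32 = 93.
FIFO (arrival order): J1 J2 J3 J4.
J1: 0→8
J2: 8→19
J3: 19→29
J4: 29→32
Sum = 8+19+29+32 = 88.
EDD 79, SPT 67, LPT 93, FIFO 88 → minimum 67.

67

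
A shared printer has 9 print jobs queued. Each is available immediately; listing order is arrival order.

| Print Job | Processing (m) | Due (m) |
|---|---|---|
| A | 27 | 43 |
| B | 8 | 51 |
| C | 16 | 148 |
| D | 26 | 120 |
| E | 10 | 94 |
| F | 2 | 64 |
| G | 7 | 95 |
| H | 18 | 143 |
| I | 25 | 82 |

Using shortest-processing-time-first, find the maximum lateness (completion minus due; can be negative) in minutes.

SPT (increasing processing time): F G B E C H I D A.
F: 0→2, due 64, lateness -62
G: 2→9, due 95, lateness -86
B: 9→17, due 51, lateness -34
E: 17→27, due 94, lateness -67
C: 27→43, due 148, lateness -105
H: 43→61, due 143, lateness -82
I: 61→86, due 82, lateness 4
D: 86→112, due 120, lateness -8
A: 112→139, due 43, lateness 96
Maximum = 96.

96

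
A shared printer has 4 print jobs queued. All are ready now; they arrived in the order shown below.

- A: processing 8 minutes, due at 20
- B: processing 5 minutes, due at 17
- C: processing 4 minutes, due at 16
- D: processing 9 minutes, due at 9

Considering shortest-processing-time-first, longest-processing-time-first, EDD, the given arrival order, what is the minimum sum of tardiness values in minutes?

7

SPT (increasing processing time): C B A D.
C: 0→4, due 16, tardiness 0
B: 4→9, due 17, tardiness 0
A: 9→17, due 20, tardiness 0
D: 17→26, due 9, tardiness 17
Sum = 0+0+0+17 = 17.
LPT (decreasing processing time): D A B C.
D: 0→9, due 9, tardiness 0
A: 9→17, due 20, tardiness 0
B: 17→22, due 17, tardiness 5
C: 22→26, due 16, tardiness 10
Sum = 0+0+5+10 = 15.
EDD (increasing due date): D C B A.
D: 0→9, due 9, tardiness 0
C: 9→13, due 16, tardiness 0
B: 13→18, due 17, tardiness 1
A: 18→26, due 20, tardiness 6
Sum = 0+0+1+6 = 7.
FIFO (arrival order): A B C D.
A: 0→8, due 20, tardiness 0
B: 8→13, due 17, tardiness 0
C: 13→17, due 16, tardiness 1
D: 17→26, due 9, tardiness 17
Sum = 0+0+1+17 = 18.
SPT 17, LPT 15, EDD 7, FIFO 18 → minimum 7.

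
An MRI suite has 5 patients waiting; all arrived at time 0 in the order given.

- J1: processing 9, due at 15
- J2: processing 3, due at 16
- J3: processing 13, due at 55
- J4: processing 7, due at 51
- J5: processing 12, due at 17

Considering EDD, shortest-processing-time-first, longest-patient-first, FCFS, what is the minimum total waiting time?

EDD (increasing due date): J1 J2 J5 J4 J3.
J1: waits 0, runs 0→9
J2: waits 9, runs 9→12
J5: waits 12, runs 12→24
J4: waits 24, runs 24→31
J3: waits 31, runs 31→44
Sum = 0+9+12+24+31 = 76.
SPT (increasing processing time): J2 J4 J1 J5 J3.
J2: waits 0, runs 0→3
J4: waits 3, runs 3→10
J1: waits 10, runs 10→19
J5: waits 19, runs 19→31
J3: waits 31, runs 31→44
Sum = 0+3+10+19+31 = 63.
LPT (decreasing processing time): J3 J5 J1 J4 J2.
J3: waits 0, runs 0→13
J5: waits 13, runs 13→25
J1: waits 25, runs 25→34
J4: waits 34, runs 34→41
J2: waits 41, runs 41→44
Sum = 0+13+25+34+41 = 113.
FIFO (arrival order): J1 J2 J3 J4 J5.
J1: waits 0, runs 0→9
J2: waits 9, runs 9→12
J3: waits 12, runs 12→25
J4: waits 25, runs 25→32
J5: waits 32, runs 32→44
Sum = 0+9+12+25+32 = 78.
EDD 76, SPT 63, LPT 113, FIFO 78 → minimum 63.

63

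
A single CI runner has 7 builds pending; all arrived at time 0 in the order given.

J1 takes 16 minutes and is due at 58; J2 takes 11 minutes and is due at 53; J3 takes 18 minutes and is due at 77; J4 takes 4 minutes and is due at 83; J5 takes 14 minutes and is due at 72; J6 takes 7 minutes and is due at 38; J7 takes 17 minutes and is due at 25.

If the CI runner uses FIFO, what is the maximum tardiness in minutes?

FIFO (arrival order): J1 J2 J3 J4 J5 J6 J7.
J1: 0→16, due 58, tardiness 0
J2: 16→27, due 53, tardiness 0
J3: 27→45, due 77, tardiness 0
J4: 45→49, due 83, tardiness 0
J5: 49→63, due 72, tardiness 0
J6: 63→70, due 38, tardiness 32
J7: 70→87, due 25, tardiness 62
Maximum = 62.

62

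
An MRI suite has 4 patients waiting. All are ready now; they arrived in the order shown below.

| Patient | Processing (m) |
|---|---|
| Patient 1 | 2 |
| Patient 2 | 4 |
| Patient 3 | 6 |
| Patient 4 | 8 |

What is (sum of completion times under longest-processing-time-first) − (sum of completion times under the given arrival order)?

LPT (decreasing processing time): Patient 4 Patient 3 Patient 2 Patient 1.
Patient 4: 0→8
Patient 3: 8→14
Patient 2: 14→18
Patient 1: 18→20
Sum = 8+14+18+20 = 60.
FIFO (arrival order): Patient 1 Patient 2 Patient 3 Patient 4.
Patient 1: 0→2
Patient 2: 2→6
Patient 3: 6→12
Patient 4: 12→20
Sum = 2+6+12+20 = 40.
Difference = 60 − 40 = 20.

20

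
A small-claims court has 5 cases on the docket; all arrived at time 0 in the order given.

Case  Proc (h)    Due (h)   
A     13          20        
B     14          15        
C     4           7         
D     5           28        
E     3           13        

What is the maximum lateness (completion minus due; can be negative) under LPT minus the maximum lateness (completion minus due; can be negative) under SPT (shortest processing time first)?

5

LPT (decreasing processing time): B A D C E.
B: 0→14, due 15, lateness -1
A: 14→27, due 20, lateness 7
D: 27→32, due 28, lateness 4
C: 32→36, due 7, lateness 29
E: 36→39, due 13, lateness 26
Maximum = 29.
SPT (increasing processing time): E C D A B.
E: 0→3, due 13, lateness -10
C: 3→7, due 7, lateness 0
D: 7→12, due 28, lateness -16
A: 12→25, due 20, lateness 5
B: 25→39, due 15, lateness 24
Maximum = 24.
Difference = 29 − 24 = 5.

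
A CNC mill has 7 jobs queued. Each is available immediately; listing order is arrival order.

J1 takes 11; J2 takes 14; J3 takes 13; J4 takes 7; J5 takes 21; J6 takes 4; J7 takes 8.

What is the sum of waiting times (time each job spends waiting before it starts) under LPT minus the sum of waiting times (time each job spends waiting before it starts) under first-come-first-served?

LPT (decreasing processing time): J5 J2 J3 J1 J7 J4 J6.
J5: waits 0, runs 0→21
J2: waits 21, runs 21→35
J3: waits 35, runs 35→48
J1: waits 48, runs 48→59
J7: waits 59, runs 59→67
J4: waits 67, runs 67→74
J6: waits 74, runs 74→78
Sum = 0+21+35+48+59+67+74 = 304.
FIFO (arrival order): J1 J2 J3 J4 J5 J6 J7.
J1: waits 0, runs 0→11
J2: waits 11, runs 11→25
J3: waits 25, runs 25→38
J4: waits 38, runs 38→45
J5: waits 45, runs 45→66
J6: waits 66, runs 66→70
J7: waits 70, runs 70→78
Sum = 0+11+25+38+45+66+70 = 255.
Difference = 304 − 255 = 49.

49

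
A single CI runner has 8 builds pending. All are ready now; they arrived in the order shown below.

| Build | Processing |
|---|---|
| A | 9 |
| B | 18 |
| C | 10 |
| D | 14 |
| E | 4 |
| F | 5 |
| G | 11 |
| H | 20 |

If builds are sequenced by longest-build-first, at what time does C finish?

LPT (decreasing processing time): H B D G C A F E.
H: 0→20
B: 20→38
D: 38→52
G: 52→63
C: 63→73

73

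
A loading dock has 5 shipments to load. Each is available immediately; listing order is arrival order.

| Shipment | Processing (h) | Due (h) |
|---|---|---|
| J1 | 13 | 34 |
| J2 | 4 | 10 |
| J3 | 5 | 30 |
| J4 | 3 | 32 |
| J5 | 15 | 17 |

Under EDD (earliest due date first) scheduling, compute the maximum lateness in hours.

6

EDD (increasing due date): J2 J5 J3 J4 J1.
J2: 0→4, due 10, lateness -6
J5: 4→19, due 17, lateness 2
J3: 19→24, due 30, lateness -6
J4: 24→27, due 32, lateness -5
J1: 27→40, due 34, lateness 6
Maximum = 6.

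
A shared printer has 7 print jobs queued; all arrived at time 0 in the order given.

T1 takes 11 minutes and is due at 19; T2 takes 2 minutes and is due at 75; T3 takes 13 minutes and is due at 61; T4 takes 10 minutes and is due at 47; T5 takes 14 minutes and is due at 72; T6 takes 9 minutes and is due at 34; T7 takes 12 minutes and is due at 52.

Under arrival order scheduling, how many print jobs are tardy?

FIFO (arrival order): T1 T2 T3 T4 T5 T6 T7.
T1: 0→11, due 19, tardiness 0
T2: 11→13, due 75, tardiness 0
T3: 13→26, due 61, tardiness 0
T4: 26→36, due 47, tardiness 0
T5: 36→50, due 72, tardiness 0
T6: 50→59, due 34, tardiness 25
T7: 59→71, due 52, tardiness 19
Late print jobs: 2.

2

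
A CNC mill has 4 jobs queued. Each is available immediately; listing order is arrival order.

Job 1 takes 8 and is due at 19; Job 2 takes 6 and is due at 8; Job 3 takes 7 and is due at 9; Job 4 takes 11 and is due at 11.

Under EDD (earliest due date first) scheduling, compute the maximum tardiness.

13

EDD (increasing due date): Job 2 Job 3 Job 4 Job 1.
Job 2: 0→6, due 8, tardiness 0
Job 3: 6→13, due 9, tardiness 4
Job 4: 13→24, due 11, tardiness 13
Job 1: 24→32, due 19, tardiness 13
Maximum = 13.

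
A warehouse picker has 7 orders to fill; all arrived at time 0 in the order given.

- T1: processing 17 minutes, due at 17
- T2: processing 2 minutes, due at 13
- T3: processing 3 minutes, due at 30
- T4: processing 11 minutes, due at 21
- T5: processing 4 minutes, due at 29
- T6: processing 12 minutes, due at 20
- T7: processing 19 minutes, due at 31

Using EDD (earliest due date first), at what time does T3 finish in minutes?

49

EDD (increasing due date): T2 T1 T6 T4 T5 T3 T7.
T2: 0→2
T1: 2→19
T6: 19→31
T4: 31→42
T5: 42→46
T3: 46→49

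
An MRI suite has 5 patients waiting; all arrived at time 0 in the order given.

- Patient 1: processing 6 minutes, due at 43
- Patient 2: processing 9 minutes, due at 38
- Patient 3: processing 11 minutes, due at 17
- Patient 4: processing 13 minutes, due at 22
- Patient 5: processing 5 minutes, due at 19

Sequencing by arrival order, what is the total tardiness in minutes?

FIFO (arrival order): Patient 1 Patient 2 Patient 3 Patient 4 Patient 5.
Patient 1: 0→6, due 43, tardiness 0
Patient 2: 6→15, due 38, tardiness 0
Patient 3: 15→26, due 17, tardiness 9
Patient 4: 26→39, due 22, tardiness 17
Patient 5: 39→44, due 19, tardiness 25
Sum = 0+0+9+17+25 = 51.

51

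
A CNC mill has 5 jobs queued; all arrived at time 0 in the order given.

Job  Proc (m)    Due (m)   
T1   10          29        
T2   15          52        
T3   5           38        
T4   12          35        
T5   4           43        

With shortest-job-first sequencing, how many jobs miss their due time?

SPT (increasing processing time): T5 T3 T1 T4 T2.
T5: 0→4, due 43, tardiness 0
T3: 4→9, due 38, tardiness 0
T1: 9→19, due 29, tardiness 0
T4: 19→31, due 35, tardiness 0
T2: 31→46, due 52, tardiness 0
Late jobs: 0.

0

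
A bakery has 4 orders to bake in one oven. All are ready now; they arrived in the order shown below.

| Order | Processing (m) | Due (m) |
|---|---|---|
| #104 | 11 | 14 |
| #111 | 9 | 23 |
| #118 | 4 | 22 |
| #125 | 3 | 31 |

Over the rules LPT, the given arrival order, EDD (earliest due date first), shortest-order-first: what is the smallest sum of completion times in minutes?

LPT (decreasing processing time): #104 #111 #118 #125.
#104: 0→11
#111: 11→20
#118: 20→24
#125: 24→27
Sum = 11+20+24+27 = 82.
FIFO (arrival order): #104 #111 #118 #125.
#104: 0→11
#111: 11→20
#118: 20→24
#125: 24→27
Sum = 11+20+24+27 = 82.
EDD (increasing due date): #104 #118 #111 #125.
#104: 0→11
#118: 11→15
#111: 15→24
#125: 24→27
Sum = 11+15+24+27 = 77.
SPT (increasing processing time): #125 #118 #111 #104.
#125: 0→3
#118: 3→7
#111: 7→16
#104: 16→27
Sum = 3+7+16+27 = 53.
LPT 82, FIFO 82, EDD 77, SPT 53 → minimum 53.

53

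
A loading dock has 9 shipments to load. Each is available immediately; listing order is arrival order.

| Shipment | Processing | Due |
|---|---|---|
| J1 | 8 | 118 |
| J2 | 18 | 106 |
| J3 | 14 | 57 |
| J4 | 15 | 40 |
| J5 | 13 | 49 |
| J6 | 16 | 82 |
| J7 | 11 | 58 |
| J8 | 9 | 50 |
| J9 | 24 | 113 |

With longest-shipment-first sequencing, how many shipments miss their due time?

LPT (decreasing processing time): J9 J2 J6 J4 J3 J5 J7 J8 J1.
J9: 0→24, due 113, tardiness 0
J2: 24→42, due 106, tardiness 0
J6: 42→58, due 82, tardiness 0
J4: 58→73, due 40, tardiness 33
J3: 73→87, due 57, tardiness 30
J5: 87→100, due 49, tardiness 51
J7: 100→111, due 58, tardiness 53
J8: 111→120, due 50, tardiness 70
J1: 120→128, due 118, tardiness 10
Late shipments: 6.

6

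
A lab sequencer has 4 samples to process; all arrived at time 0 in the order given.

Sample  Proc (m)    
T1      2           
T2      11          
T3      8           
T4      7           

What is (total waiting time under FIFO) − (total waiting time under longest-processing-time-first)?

FIFO (arrival order): T1 T2 T3 T4.
T1: waits 0, runs 0→2
T2: waits 2, runs 2→13
T3: waits 13, runs 13→21
T4: waits 21, runs 21→28
Sum = 0+2+13+21 = 36.
LPT (decreasing processing time): T2 T3 T4 T1.
T2: waits 0, runs 0→11
T3: waits 11, runs 11→19
T4: waits 19, runs 19→26
T1: waits 26, runs 26→28
Sum = 0+11+19+26 = 56.
Difference = 36 − 56 = -20.

-20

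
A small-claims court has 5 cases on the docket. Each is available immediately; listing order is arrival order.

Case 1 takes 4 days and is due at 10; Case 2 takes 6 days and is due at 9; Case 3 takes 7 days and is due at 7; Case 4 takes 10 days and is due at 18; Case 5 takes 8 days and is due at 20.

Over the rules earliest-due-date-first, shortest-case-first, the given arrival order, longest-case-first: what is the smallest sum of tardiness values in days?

33

EDD (increasing due date): Case 3 Case 2 Case 1 Case 4 Case 5.
Case 3: 0→7, due 7, tardiness 0
Case 2: 7→13, due 9, tardiness 4
Case 1: 13→17, due 10, tardiness 7
Case 4: 17→27, due 18, tardiness 9
Case 5: 27→35, due 20, tardiness 15
Sum = 0+4+7+9+15 = 35.
SPT (increasing processing time): Case 1 Case 2 Case 3 Case 5 Case 4.
Case 1: 0→4, due 10, tardiness 0
Case 2: 4→10, due 9, tardiness 1
Case 3: 10→17, due 7, tardiness 10
Case 5: 17→25, due 20, tardiness 5
Case 4: 25→35, due 18, tardiness 17
Sum = 0+1+10+5+17 = 33.
FIFO (arrival order): Case 1 Case 2 Case 3 Case 4 Case 5.
Case 1: 0→4, due 10, tardiness 0
Case 2: 4→10, due 9, tardiness 1
Case 3: 10→17, due 7, tardiness 10
Case 4: 17→27, due 18, tardiness 9
Case 5: 27→35, due 20, tardiness 15
Sum = 0+1+10+9+15 = 35.
LPT (decreasing processing time): Case 4 Case 5 Case 3 Case 2 Case 1.
Case 4: 0→10, due 18, tardiness 0
Case 5: 10→18, due 20, tardiness 0
Case 3: 18→25, due 7, tardiness 18
Case 2: 25→31, due 9, tardiness 22
Case 1: 31→35, due 10, tardiness 25
Sum = 0+0+18+22+25 = 65.
EDD 35, SPT 33, FIFO 35, LPT 65 → minimum 33.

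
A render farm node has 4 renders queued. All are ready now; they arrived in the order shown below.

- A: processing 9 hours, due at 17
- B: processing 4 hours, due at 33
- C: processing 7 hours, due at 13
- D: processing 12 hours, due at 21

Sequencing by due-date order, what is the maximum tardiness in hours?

7

EDD (increasing due date): C A D B.
C: 0→7, due 13, tardiness 0
A: 7→16, due 17, tardiness 0
D: 16→28, due 21, tardiness 7
B: 28→32, due 33, tardiness 0
Maximum = 7.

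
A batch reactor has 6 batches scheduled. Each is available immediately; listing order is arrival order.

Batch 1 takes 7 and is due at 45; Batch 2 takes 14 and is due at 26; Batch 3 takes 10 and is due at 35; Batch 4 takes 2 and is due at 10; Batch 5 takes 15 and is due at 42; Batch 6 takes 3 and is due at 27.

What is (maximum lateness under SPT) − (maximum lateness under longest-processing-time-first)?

-31

SPT (increasing processing time): Batch 4 Batch 6 Batch 1 Batch 3 Batch 2 Batch 5.
Batch 4: 0→2, due 10, lateness -8
Batch 6: 2→5, due 27, lateness -22
Batch 1: 5→12, due 45, lateness -33
Batch 3: 12→22, due 35, lateness -13
Batch 2: 22→36, due 26, lateness 10
Batch 5: 36→51, due 42, lateness 9
Maximum = 10.
LPT (decreasing processing time): Batch 5 Batch 2 Batch 3 Batch 1 Batch 6 Batch 4.
Batch 5: 0→15, due 42, lateness -27
Batch 2: 15→29, due 26, lateness 3
Batch 3: 29→39, due 35, lateness 4
Batch 1: 39→46, due 45, lateness 1
Batch 6: 46→49, due 27, lateness 22
Batch 4: 49→51, due 10, lateness 41
Maximum = 41.
Difference = 10 − 41 = -31.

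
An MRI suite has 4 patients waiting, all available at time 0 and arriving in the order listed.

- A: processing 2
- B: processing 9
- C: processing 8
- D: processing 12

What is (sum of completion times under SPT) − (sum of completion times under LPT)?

SPT (increasing processing time): A C B D.
A: 0→2
C: 2→10
B: 10→19
D: 19→31
Sum = 2+10+19+31 = 62.
LPT (decreasing processing time): D B C A.
D: 0→12
B: 12→21
C: 21→29
A: 29→31
Sum = 12+21+29+31 = 93.
Difference = 62 − 93 = -31.

-31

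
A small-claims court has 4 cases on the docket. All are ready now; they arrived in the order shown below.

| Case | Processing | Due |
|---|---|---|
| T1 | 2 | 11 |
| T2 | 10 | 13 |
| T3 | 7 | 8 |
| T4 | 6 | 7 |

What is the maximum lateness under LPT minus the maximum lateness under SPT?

4

LPT (decreasing processing time): T2 T3 T4 T1.
T2: 0→10, due 13, lateness -3
T3: 10→17, due 8, lateness 9
T4: 17→23, due 7, lateness 16
T1: 23→25, due 11, lateness 14
Maximum = 16.
SPT (increasing processing time): T1 T4 T3 T2.
T1: 0→2, due 11, lateness -9
T4: 2→8, due 7, lateness 1
T3: 8→15, due 8, lateness 7
T2: 15→25, due 13, lateness 12
Maximum = 12.
Difference = 16 − 12 = 4.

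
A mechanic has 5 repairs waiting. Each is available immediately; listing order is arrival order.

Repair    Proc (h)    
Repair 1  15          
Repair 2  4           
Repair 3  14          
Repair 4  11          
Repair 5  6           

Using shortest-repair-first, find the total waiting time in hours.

70

SPT (increasing processing time): Repair 2 Repair 5 Repair 4 Repair 3 Repair 1.
Repair 2: waits 0, runs 0→4
Repair 5: waits 4, runs 4→10
Repair 4: waits 10, runs 10→21
Repair 3: waits 21, runs 21→35
Repair 1: waits 35, runs 35→50
Sum = 0+4+10+21+35 = 70.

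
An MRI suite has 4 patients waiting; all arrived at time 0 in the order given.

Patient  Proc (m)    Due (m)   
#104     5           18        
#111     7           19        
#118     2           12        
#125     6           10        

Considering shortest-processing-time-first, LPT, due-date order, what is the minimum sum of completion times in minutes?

SPT (increasing processing time): #118 #104 #125 #111.
#118: 0→2
#104: 2→7
#125: 7→13
#111: 13→20
Sum = 2+7+13+20 = 42.
LPT (decreasing processing time): #111 #125 #104 #118.
#111: 0→7
#125: 7→13
#104: 13→18
#118: 18→20
Sum = 7+13+18+20 = 58.
EDD (increasing due date): #125 #118 #104 #111.
#125: 0→6
#118: 6→8
#104: 8→13
#111: 13→20
Sum = 6+8+13+20 = 47.
SPT 42, LPT 58, EDD 47 → minimum 42.

42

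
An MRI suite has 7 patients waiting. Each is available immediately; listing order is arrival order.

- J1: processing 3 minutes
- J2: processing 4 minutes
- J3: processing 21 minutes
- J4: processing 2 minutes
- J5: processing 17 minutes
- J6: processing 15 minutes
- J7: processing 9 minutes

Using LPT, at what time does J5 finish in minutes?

LPT (decreasing processing time): J3 J5 J6 J7 J2 J1 J4.
J3: 0→21
J5: 21→38

38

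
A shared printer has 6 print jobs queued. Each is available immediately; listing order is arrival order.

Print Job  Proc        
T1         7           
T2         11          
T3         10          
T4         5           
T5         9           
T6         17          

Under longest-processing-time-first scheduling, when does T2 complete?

LPT (decreasing processing time): T6 T2 T3 T5 T1 T4.
T6: 0→17
T2: 17→28

28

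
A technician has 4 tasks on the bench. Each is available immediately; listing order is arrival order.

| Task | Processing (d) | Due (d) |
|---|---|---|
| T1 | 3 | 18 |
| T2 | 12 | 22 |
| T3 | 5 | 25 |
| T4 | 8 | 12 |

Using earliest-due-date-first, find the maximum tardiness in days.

EDD (increasing due date): T4 T1 T2 T3.
T4: 0→8, due 12, tardiness 0
T1: 8→11, due 18, tardiness 0
T2: 11→23, due 22, tardiness 1
T3: 23→28, due 25, tardiness 3
Maximum = 3.

3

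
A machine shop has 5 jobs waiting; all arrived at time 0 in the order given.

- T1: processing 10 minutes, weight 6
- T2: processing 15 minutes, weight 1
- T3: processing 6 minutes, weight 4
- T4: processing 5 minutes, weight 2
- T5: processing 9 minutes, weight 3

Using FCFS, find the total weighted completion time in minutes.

416

FIFO (arrival order): T1 T2 T3 T4 T5.
T1: finishes 10, weight 6, w·C = 60
T2: finishes 25, weight 1, w·C = 25
T3: finishes 31, weight 4, w·C = 124
T4: finishes 36, weight 2, w·C = 72
T5: finishes 45, weight 3, w·C = 135
Sum = 60+25+124+72+135 = 416.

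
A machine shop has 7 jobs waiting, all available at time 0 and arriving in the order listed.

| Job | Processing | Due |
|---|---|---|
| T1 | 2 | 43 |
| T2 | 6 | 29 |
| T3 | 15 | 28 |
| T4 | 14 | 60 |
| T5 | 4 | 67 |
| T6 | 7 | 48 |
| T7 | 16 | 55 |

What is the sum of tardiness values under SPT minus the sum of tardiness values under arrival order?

20

SPT (increasing processing time): T1 T5 T2 T6 T4 T3 T7.
T1: 0→2, due 43, tardiness 0
T5: 2→6, due 67, tardiness 0
T2: 6→12, due 29, tardiness 0
T6: 12→19, due 48, tardiness 0
T4: 19→33, due 60, tardiness 0
T3: 33→48, due 28, tardiness 20
T7: 48→64, due 55, tardiness 9
Sum = 0+0+0+0+0+20+9 = 29.
FIFO (arrival order): T1 T2 T3 T4 T5 T6 T7.
T1: 0→2, due 43, tardiness 0
T2: 2→8, due 29, tardiness 0
T3: 8→23, due 28, tardiness 0
T4: 23→37, due 60, tardiness 0
T5: 37→41, due 67, tardiness 0
T6: 41→48, due 48, tardiness 0
T7: 48→64, due 55, tardiness 9
Sum = 0+0+0+0+0+0+9 = 9.
Difference = 29 − 9 = 20.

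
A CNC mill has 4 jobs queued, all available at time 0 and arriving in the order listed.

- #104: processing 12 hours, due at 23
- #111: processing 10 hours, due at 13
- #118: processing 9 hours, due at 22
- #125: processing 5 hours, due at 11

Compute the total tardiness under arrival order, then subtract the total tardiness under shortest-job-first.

19

FIFO (arrival order): #104 #111 #118 #125.
#104: 0→12, due 23, tardiness 0
#111: 12→22, due 13, tardiness 9
#118: 22→31, due 22, tardiness 9
#125: 31→36, due 11, tardiness 25
Sum = 0+9+9+25 = 43.
SPT (increasing processing time): #125 #118 #111 #104.
#125: 0→5, due 11, tardiness 0
#118: 5→14, due 22, tardiness 0
#111: 14→24, due 13, tardiness 11
#104: 24→36, due 23, tardiness 13
Sum = 0+0+11+13 = 24.
Difference = 43 − 24 = 19.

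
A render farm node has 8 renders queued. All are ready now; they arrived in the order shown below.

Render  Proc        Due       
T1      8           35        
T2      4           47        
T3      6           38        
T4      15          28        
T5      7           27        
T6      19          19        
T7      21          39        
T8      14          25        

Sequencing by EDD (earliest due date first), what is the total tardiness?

EDD (increasing due date): T6 T8 T5 T4 T1 T3 T7 T2.
T6: 0→19, due 19, tardiness 0
T8: 19→33, due 25, tardiness 8
T5: 33→40, due 27, tardiness 13
T4: 40→55, due 28, tardiness 27
T1: 55→63, due 35, tardiness 28
T3: 63→69, due 38, tardiness 31
T7: 69→90, due 39, tardiness 51
T2: 90→94, due 47, tardiness 47
Sum = 0+8+13+27+28+31+51+47 = 205.

205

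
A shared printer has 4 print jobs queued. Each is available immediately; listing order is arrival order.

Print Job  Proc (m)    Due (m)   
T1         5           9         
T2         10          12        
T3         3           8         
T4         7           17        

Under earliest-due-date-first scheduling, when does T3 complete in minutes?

3

EDD (increasing due date): T3 T1 T2 T4.
T3: 0→3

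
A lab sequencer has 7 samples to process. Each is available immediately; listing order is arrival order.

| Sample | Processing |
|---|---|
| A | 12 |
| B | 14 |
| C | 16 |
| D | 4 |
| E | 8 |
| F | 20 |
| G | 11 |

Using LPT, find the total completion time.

LPT (decreasing processing time): F C B A G E D.
F: 0→20
C: 20→36
B: 36→50
A: 50→62
G: 62→73
E: 73→81
D: 81→85
Sum = 20+36+50+62+73+81+85 = 407.

407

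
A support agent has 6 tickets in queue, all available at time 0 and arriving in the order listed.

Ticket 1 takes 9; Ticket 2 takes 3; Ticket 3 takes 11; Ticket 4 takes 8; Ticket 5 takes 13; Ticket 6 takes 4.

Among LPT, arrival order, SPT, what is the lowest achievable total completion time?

LPT (decreasing processing time): Ticket 5 Ticket 3 Ticket 1 Ticket 4 Ticket 6 Ticket 2.
Ticket 5: 0→13
Ticket 3: 13→24
Ticket 1: 24→33
Ticket 4: 33→41
Ticket 6: 41→45
Ticket 2: 45→48
Sum = 13+24+33+41+45+48 = 204.
FIFO (arrival order): Ticket 1 Ticket 2 Ticket 3 Ticket 4 Ticket 5 Ticket 6.
Ticket 1: 0→9
Ticket 2: 9→12
Ticket 3: 12→23
Ticket 4: 23→31
Ticket 5: 31→44
Ticket 6: 44→48
Sum = 9+12+23+31+44+48 = 167.
SPT (increasing processing time): Ticket 2 Ticket 6 Ticket 4 Ticket 1 Ticket 3 Ticket 5.
Ticket 2: 0→3
Ticket 6: 3→7
Ticket 4: 7→15
Ticket 1: 15→24
Ticket 3: 24→35
Ticket 5: 35→48
Sum = 3+7+15+24+35+48 = 132.
LPT 204, FIFO 167, SPT 132 → minimum 132.

132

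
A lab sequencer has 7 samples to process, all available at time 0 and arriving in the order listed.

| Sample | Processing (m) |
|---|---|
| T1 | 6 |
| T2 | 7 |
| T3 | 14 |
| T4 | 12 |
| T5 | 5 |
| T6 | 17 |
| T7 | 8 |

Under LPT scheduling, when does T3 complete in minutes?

LPT (decreasing processing time): T6 T3 T4 T7 T2 T1 T5.
T6: 0→17
T3: 17→31

31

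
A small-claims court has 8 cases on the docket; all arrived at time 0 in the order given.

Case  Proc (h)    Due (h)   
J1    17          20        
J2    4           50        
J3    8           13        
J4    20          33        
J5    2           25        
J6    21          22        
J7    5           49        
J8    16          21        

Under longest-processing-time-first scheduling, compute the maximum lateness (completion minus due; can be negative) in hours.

69

LPT (decreasing processing time): J6 J4 J1 J8 J3 J7 J2 J5.
J6: 0→21, due 22, lateness -1
J4: 21→41, due 33, lateness 8
J1: 41→58, due 20, lateness 38
J8: 58→74, due 21, lateness 53
J3: 74→82, due 13, lateness 69
J7: 82→87, due 49, lateness 38
J2: 87→91, due 50, lateness 41
J5: 91→93, due 25, lateness 68
Maximum = 69.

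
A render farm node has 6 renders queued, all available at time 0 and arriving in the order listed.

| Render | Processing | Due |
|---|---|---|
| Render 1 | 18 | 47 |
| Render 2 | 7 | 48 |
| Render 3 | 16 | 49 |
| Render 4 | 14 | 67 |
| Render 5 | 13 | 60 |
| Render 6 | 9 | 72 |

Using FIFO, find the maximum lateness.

FIFO (arrival order): Render 1 Render 2 Render 3 Render 4 Render 5 Render 6.
Render 1: 0→18, due 47, lateness -29
Render 2: 18→25, due 48, lateness -23
Render 3: 25→41, due 49, lateness -8
Render 4: 41→55, due 67, lateness -12
Render 5: 55→68, due 60, lateness 8
Render 6: 68→77, due 72, lateness 5
Maximum = 8.

8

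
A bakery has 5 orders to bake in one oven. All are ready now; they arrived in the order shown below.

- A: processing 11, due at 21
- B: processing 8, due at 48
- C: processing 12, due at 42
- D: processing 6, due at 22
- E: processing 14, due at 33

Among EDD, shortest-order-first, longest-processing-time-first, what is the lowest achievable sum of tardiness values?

4

EDD (increasing due date): A D E C B.
A: 0→11, due 21, tardiness 0
D: 11→17, due 22, tardiness 0
E: 17→31, due 33, tardiness 0
C: 31→43, due 42, tardiness 1
B: 43→51, due 48, tardiness 3
Sum = 0+0+0+1+3 = 4.
SPT (increasing processing time): D B A C E.
D: 0→6, due 22, tardiness 0
B: 6→14, due 48, tardiness 0
A: 14→25, due 21, tardiness 4
C: 25→37, due 42, tardiness 0
E: 37→51, due 33, tardiness 18
Sum = 0+0+4+0+18 = 22.
LPT (decreasing processing time): E C A B D.
E: 0→14, due 33, tardiness 0
C: 14→26, due 42, tardiness 0
A: 26→37, due 21, tardiness 16
B: 37→45, due 48, tardiness 0
D: 45→51, due 22, tardiness 29
Sum = 0+0+16+0+29 = 45.
EDD 4, SPT 22, LPT 45 → minimum 4.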